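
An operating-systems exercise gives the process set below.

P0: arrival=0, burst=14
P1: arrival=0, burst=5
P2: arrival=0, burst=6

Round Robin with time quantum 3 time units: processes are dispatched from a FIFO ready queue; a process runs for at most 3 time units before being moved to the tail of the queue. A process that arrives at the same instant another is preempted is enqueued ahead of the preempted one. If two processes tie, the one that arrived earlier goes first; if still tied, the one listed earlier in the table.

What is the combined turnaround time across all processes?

Gantt: | P0 0-3 | P1 3-6 | P2 6-9 | P0 9-12 | P1 12-14 | P2 14-17 | P0 17-25 |
Completion: P0=25  P1=14  P2=17
Turnaround = completion − arrival: P0=25, P1=14, P2=17
Total turnaround = 25 + 14 + 17 = 56

56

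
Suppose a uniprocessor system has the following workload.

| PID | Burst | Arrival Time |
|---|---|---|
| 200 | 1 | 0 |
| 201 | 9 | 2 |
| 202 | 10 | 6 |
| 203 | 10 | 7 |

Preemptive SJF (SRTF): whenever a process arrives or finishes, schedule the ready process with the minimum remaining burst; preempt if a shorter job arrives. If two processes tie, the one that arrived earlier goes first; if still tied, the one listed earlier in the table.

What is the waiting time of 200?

Schedule: | 200 0-1 | idle 1-2 | 201 2-11 | 202 11-21 | 203 21-31 |
Completion: 200=1  201=11  202=21  203=31
Waiting(200) = turnaround − burst = 1 − 1 = 0

0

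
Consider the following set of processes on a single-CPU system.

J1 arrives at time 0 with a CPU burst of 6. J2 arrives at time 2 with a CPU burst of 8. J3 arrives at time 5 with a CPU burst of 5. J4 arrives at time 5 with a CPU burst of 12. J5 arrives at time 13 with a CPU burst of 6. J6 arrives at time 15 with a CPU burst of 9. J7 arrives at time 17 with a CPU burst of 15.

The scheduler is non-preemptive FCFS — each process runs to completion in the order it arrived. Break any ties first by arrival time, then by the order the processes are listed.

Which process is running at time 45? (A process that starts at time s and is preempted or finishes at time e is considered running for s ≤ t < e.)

Gantt: | J1 0-6 | J2 6-14 | J3 14-19 | J4 19-31 | J5 31-37 | J6 37-46 | J7 46-61 |
Completion: J1=6  J2=14  J3=19  J4=31  J5=37  J6=46  J7=61
Turnaround (C−A): J1=6  J2=12  J3=14  J4=26  J5=24  J6=31  J7=44

J6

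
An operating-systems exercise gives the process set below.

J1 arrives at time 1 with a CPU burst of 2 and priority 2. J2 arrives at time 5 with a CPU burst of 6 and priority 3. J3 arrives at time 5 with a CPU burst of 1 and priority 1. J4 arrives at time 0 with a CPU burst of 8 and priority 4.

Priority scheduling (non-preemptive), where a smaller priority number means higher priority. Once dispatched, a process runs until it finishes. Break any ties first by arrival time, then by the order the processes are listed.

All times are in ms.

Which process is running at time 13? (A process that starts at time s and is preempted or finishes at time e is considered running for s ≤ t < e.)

Schedule: | J4 0-8 | J3 8-9 | J1 9-11 | J2 11-17 |
Completion: J1=11  J2=17  J3=9  J4=8

J2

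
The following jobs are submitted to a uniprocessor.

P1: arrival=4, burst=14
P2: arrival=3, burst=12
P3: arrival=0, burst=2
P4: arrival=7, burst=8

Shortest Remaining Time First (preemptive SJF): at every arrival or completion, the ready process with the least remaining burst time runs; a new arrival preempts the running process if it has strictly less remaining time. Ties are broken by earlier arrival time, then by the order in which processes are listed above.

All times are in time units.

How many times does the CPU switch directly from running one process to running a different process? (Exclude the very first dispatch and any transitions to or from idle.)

2

Gantt: | P3 0-2 | idle 2-3 | P2 3-15 | P4 15-23 | P1 23-37 |
Completion: P1=37  P2=15  P3=2  P4=23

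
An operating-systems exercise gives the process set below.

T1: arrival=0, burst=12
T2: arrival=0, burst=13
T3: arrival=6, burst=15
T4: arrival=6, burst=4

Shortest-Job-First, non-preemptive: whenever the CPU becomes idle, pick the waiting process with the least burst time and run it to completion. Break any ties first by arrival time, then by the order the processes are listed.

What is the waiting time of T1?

Gantt: | T1 0-12 | T4 12-16 | T2 16-29 | T3 29-44 |
Completion: T1=12  T2=29  T3=44  T4=16
Turnaround (C−A): T1=12  T2=29  T3=38  T4=10
Waiting(T1) = turnaround − burst = 12 − 12 = 0

0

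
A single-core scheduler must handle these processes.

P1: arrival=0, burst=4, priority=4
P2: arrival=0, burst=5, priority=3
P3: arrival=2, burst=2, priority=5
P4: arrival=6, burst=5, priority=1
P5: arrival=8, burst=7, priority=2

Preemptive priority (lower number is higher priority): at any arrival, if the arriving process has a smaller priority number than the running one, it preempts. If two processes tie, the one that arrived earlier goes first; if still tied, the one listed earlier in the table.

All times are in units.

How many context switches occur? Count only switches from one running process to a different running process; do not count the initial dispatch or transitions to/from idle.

5

Schedule: | P2 0-5 | P1 5-6 | P4 6-11 | P5 11-18 | P1 18-21 | P3 21-23 |
Completion: P1=21  P2=5  P3=23  P4=11  P5=18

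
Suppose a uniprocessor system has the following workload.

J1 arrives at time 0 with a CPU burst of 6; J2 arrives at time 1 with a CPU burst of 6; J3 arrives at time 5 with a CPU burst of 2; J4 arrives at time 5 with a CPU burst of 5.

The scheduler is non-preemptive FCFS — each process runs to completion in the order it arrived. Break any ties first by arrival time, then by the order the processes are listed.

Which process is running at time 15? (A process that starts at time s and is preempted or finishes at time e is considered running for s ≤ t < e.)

Schedule: | J1 0-6 | J2 6-12 | J3 12-14 | J4 14-19 |
Completion: J1=6  J2=12  J3=14  J4=19

J4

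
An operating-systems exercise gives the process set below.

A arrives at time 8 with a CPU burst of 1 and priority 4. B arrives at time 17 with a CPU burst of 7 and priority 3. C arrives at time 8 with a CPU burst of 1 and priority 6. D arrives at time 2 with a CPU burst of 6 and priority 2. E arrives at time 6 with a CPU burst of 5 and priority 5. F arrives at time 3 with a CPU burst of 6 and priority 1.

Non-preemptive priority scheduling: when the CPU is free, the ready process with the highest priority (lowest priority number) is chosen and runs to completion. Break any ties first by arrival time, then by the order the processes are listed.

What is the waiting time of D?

0

Schedule: | idle 0-2 | D 2-8 | F 8-14 | A 14-15 | E 15-20 | B 20-27 | C 27-28 |
Completion: A=15  B=27  C=28  D=8  E=20  F=14
Waiting(D) = turnaround − burst = 6 − 6 = 0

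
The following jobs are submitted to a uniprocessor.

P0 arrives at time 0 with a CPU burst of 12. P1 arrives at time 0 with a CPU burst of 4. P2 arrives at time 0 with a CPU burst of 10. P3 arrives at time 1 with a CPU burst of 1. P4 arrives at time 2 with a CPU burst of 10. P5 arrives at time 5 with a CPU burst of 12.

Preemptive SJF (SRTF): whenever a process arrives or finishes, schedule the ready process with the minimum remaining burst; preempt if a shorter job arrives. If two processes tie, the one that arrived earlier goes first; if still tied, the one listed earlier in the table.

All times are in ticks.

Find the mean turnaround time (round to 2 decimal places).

Gantt: | P1 0-1 | P3 1-2 | P1 2-5 | P2 5-15 | P4 15-25 | P0 25-37 | P5 37-49 |
Completion: P0=37  P1=5  P2=15  P3=2  P4=25  P5=49
Turnaround times: P0=37, P1=5, P2=15, P3=1, P4=23, P5=44
Average turnaround = (37+5+15+1+23+44) / 6 = 125/6 = 20.83

20.83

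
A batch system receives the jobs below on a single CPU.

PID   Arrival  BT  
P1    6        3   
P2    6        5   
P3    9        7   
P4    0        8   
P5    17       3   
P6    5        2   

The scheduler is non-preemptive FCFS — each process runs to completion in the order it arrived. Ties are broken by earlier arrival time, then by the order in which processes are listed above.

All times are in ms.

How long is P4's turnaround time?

8

Timeline: | P4 0-8 | P6 8-10 | P1 10-13 | P2 13-18 | P3 18-25 | P5 25-28 |
Completion: P1=13  P2=18  P3=25  P4=8  P5=28  P6=10
Turnaround(P4) = completion − arrival = 8 − 0 = 8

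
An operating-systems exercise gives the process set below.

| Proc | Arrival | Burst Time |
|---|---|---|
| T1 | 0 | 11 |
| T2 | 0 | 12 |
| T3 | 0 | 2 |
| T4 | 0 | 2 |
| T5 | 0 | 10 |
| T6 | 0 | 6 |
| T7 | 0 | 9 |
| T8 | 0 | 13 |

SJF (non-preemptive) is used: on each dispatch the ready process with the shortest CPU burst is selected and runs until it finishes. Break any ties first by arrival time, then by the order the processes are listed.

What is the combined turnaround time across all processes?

Schedule: | T3 0-2 | T4 2-4 | T6 4-10 | T7 10-19 | T5 19-29 | T1 29-40 | T2 40-52 | T8 52-65 |
Completion: T1=40  T2=52  T3=2  T4=4  T5=29  T6=10  T7=19  T8=65
Turnaround = completion − arrival: T1=40, T2=52, T3=2, T4=4, T5=29, T6=10, T7=19, T8=65
Total turnaround = 40 + 52 + 2 + 4 + 29 + 10 + 19 + 65 = 221

221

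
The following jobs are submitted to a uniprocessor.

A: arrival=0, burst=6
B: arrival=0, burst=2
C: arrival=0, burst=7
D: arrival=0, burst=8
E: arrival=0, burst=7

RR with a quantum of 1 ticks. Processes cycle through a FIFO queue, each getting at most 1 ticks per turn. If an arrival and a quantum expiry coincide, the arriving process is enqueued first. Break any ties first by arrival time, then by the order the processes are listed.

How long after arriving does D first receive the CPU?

Timeline: | A 0-1 | B 1-2 | C 2-3 | D 3-4 | E 4-5 | A 5-6 | B 6-7 | C 7-8 | D 8-9 | E 9-10 | A 10-11 | C 11-12 | D 12-13 | E 13-14 | A 14-15 | C 15-16 | D 16-17 | E 17-18 | A 18-19 | C 19-20 | D 20-21 | E 21-22 | A 22-23 | C 23-24 | D 24-25 | E 25-26 | C 26-27 | D 27-28 | E 28-29 | D 29-30 |
Completion: A=23  B=7  C=27  D=30  E=29
Response(D) = first start − arrival = 3 − 0 = 3

3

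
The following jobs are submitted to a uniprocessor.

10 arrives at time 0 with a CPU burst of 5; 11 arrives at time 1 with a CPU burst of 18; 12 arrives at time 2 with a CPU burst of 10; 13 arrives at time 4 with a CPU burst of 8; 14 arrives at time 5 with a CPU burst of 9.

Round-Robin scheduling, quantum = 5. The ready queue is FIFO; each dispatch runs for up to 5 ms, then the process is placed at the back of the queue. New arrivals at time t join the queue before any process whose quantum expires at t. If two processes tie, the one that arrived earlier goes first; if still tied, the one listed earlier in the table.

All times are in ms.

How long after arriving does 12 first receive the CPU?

Schedule: | 10 0-5 | 11 5-10 | 12 10-15 | 13 15-20 | 14 20-25 | 11 25-30 | 12 30-35 | 13 35-38 | 14 38-42 | 11 42-50 |
Completion: 10=5  11=50  12=35  13=38  14=42
Turnaround (C−A): 10=5  11=49  12=33  13=34  14=37
Response(12) = first start − arrival = 10 − 2 = 8

8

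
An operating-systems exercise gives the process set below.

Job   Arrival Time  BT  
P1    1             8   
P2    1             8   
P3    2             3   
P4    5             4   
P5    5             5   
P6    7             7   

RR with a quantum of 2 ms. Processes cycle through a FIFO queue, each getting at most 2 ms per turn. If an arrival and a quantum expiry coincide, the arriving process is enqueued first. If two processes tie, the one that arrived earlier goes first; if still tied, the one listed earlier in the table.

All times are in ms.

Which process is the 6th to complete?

P6

Schedule: | idle 0-1 | P1 1-3 | P2 3-5 | P3 5-7 | P1 7-9 | P4 9-11 | P5 11-13 | P2 13-15 | P6 15-17 | P3 17-18 | P1 18-20 | P4 20-22 | P5 22-24 | P2 24-26 | P6 26-28 | P1 28-30 | P5 30-31 | P2 31-33 | P6 33-36 |
Completion: P1=30  P2=33  P3=18  P4=22  P5=31  P6=36
Finish order: P3 → P4 → P1 → P5 → P2 → P6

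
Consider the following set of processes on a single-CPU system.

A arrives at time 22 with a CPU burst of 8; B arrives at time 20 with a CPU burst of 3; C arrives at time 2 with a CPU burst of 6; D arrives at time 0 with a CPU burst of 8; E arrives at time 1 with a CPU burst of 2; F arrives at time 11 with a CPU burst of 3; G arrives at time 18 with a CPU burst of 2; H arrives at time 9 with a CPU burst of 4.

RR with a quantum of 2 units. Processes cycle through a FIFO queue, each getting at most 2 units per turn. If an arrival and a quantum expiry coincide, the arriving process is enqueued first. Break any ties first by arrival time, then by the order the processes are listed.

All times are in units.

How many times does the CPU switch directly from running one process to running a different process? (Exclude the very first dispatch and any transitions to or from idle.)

Timeline: | D 0-2 | E 2-4 | C 4-6 | D 6-8 | C 8-10 | D 10-12 | H 12-14 | C 14-16 | F 16-18 | D 18-20 | H 20-22 | G 22-24 | F 24-25 | B 25-27 | A 27-29 | B 29-30 | A 30-36 |
Completion: A=36  B=30  C=16  D=20  E=4  F=25  G=24  H=22
Turnaround (C−A): A=14  B=10  C=14  D=20  E=3  F=14  G=6  H=13

16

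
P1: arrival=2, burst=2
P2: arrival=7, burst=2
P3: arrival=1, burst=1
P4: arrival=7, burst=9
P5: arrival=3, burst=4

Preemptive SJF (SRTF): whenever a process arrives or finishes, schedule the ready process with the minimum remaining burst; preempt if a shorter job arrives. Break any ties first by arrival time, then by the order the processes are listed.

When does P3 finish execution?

Gantt: | idle 0-1 | P3 1-2 | P1 2-4 | P5 4-8 | P2 8-10 | P4 10-19 |
Completion: P1=4  P2=10  P3=2  P4=19  P5=8

2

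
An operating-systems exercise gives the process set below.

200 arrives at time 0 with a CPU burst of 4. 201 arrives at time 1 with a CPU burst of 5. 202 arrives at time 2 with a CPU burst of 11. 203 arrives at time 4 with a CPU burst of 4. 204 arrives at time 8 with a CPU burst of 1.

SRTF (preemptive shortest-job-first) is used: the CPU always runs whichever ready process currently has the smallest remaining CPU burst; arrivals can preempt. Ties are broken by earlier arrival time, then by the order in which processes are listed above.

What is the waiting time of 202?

12

Gantt: | 200 0-4 | 203 4-8 | 204 8-9 | 201 9-14 | 202 14-25 |
Completion: 200=4  201=14  202=25  203=8  204=9
Turnaround (C−A): 200=4  201=13  202=23  203=4  204=1
Waiting(202) = turnaround − burst = 23 − 11 = 12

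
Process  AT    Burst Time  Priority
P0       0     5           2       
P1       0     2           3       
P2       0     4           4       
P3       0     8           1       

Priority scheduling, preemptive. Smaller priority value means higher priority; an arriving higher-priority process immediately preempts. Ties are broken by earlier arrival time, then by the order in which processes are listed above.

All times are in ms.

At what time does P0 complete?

Gantt: | P3 0-8 | P0 8-13 | P1 13-15 | P2 15-19 |
Completion: P0=13  P1=15  P2=19  P3=8
Turnaround (C−A): P0=13  P1=15  P2=19  P3=8

13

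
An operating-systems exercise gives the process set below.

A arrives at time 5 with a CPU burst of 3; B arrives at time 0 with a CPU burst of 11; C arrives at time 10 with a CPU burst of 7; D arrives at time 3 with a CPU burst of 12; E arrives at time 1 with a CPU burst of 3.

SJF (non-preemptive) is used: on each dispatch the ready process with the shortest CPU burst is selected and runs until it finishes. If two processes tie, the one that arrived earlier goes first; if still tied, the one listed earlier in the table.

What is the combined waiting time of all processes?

Gantt: | B 0-11 | E 11-14 | A 14-17 | C 17-24 | D 24-36 |
Completion: A=17  B=11  C=24  D=36  E=14
Waiting = turnaround − burst: A=9, B=0, C=7, D=21, E=10
Total waiting = 9 + 0 + 7 + 21 + 10 = 47

47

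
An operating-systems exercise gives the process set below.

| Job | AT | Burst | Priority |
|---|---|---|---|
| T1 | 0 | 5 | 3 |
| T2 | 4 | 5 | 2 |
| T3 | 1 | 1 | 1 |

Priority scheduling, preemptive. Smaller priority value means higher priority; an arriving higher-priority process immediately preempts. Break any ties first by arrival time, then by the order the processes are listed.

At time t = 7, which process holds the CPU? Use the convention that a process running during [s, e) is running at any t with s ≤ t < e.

Timeline: | T1 0-1 | T3 1-2 | T1 2-4 | T2 4-9 | T1 9-11 |
Completion: T1=11  T2=9  T3=2

T2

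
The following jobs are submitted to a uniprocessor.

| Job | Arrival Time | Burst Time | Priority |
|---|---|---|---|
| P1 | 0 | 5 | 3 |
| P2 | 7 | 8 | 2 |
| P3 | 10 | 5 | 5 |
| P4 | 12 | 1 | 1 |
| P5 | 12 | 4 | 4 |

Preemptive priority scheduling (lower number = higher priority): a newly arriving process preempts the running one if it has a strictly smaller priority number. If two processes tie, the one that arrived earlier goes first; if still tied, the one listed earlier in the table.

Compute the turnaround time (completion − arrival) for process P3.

15

Timeline: | P1 0-5 | idle 5-7 | P2 7-12 | P4 12-13 | P2 13-16 | P5 16-20 | P3 20-25 |
Completion: P1=5  P2=16  P3=25  P4=13  P5=20
Turnaround (C−A): P1=5  P2=9  P3=15  P4=1  P5=8
Turnaround(P3) = completion − arrival = 25 − 10 = 15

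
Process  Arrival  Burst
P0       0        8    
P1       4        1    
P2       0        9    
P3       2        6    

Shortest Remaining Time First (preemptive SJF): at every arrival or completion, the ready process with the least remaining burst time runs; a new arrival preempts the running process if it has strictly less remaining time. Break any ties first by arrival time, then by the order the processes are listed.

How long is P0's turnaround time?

9

Timeline: | P0 0-4 | P1 4-5 | P0 5-9 | P3 9-15 | P2 15-24 |
Completion: P0=9  P1=5  P2=24  P3=15
Turnaround(P0) = completion − arrival = 9 − 0 = 9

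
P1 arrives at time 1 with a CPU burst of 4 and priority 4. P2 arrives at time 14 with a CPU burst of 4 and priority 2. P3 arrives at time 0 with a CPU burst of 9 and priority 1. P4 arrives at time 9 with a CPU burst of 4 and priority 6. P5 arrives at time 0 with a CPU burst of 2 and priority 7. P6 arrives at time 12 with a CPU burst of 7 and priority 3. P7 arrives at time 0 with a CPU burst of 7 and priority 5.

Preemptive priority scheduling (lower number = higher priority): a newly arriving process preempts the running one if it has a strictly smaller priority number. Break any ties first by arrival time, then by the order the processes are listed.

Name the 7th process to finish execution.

P5

Timeline: | P3 0-9 | P1 9-12 | P6 12-14 | P2 14-18 | P6 18-23 | P1 23-24 | P7 24-31 | P4 31-35 | P5 35-37 |
Completion: P1=24  P2=18  P3=9  P4=35  P5=37  P6=23  P7=31
Finish order: P3 → P2 → P6 → P1 → P7 → P4 → P5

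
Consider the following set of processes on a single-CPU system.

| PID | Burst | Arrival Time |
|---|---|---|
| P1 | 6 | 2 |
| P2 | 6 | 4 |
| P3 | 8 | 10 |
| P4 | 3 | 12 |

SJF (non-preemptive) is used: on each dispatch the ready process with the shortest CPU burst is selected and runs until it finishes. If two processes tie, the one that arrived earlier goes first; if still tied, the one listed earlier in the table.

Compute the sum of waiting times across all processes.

Schedule: | idle 0-2 | P1 2-8 | P2 8-14 | P4 14-17 | P3 17-25 |
Completion: P1=8  P2=14  P3=25  P4=17
Waiting = turnaround − burst: P1=0, P2=4, P3=7, P4=2
Total waiting = 0 + 4 + 7 + 2 = 13

13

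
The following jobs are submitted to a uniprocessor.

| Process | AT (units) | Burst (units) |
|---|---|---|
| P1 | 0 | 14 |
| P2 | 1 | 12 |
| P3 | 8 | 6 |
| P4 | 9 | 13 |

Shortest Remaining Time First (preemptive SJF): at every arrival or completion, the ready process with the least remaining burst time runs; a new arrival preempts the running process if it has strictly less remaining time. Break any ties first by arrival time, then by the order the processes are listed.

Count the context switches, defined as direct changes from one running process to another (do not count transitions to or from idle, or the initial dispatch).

4

Gantt: | P1 0-1 | P2 1-13 | P3 13-19 | P1 19-32 | P4 32-45 |
Completion: P1=32  P2=13  P3=19  P4=45
Turnaround (C−A): P1=32  P2=12  P3=11  P4=36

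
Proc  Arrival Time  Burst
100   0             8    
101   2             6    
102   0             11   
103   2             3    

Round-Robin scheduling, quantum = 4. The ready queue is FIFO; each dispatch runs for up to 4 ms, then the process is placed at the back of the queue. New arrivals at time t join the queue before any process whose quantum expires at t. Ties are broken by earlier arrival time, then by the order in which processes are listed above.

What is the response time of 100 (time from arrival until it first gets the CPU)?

Schedule: | 100 0-4 | 102 4-8 | 101 8-12 | 103 12-15 | 100 15-19 | 102 19-23 | 101 23-25 | 102 25-28 |
Completion: 100=19  101=25  102=28  103=15
Response(100) = first start − arrival = 0 − 0 = 0

0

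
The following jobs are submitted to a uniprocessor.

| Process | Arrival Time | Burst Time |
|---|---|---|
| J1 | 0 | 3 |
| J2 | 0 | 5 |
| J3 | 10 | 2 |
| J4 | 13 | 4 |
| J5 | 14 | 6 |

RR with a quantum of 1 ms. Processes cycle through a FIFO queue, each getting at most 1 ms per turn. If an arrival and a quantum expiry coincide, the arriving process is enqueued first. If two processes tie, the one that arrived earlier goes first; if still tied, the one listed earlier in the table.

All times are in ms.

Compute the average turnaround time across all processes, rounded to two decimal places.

6.20

Schedule: | J1 0-1 | J2 1-2 | J1 2-3 | J2 3-4 | J1 4-5 | J2 5-8 | idle 8-10 | J3 10-12 | idle 12-13 | J4 13-14 | J5 14-15 | J4 15-16 | J5 16-17 | J4 17-18 | J5 18-19 | J4 19-20 | J5 20-23 |
Completion: J1=5  J2=8  J3=12  J4=20  J5=23
Turnaround times: J1=5, J2=8, J3=2, J4=7, J5=9
Average turnaround = (5+8+2+7+9) / 5 = 31/5 = 6.20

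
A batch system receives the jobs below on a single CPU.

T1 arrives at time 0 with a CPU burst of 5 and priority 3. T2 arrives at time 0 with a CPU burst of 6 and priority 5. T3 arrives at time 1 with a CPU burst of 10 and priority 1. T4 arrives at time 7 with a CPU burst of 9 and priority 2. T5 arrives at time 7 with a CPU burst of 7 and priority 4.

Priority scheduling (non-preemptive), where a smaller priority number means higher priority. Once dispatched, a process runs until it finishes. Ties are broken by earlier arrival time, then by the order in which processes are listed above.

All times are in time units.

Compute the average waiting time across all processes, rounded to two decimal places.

12.00

Gantt: | T1 0-5 | T3 5-15 | T4 15-24 | T5 24-31 | T2 31-37 |
Completion: T1=5  T2=37  T3=15  T4=24  T5=31
Turnaround (C−A): T1=5  T2=37  T3=14  T4=17  T5=24
Waiting times: T1=0, T2=31, T3=4, T4=8, T5=17
Average waiting = (0+31+4+8+17) / 5 = 60/5 = 12.00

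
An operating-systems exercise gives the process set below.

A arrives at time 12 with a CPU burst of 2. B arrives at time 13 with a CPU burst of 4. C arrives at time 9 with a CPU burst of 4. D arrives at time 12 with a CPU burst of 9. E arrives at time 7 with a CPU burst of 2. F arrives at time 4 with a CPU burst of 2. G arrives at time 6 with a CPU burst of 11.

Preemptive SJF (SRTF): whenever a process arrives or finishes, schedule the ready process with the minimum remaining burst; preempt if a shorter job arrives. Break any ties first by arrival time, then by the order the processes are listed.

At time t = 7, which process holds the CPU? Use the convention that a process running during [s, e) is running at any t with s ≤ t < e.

E

Timeline: | idle 0-4 | F 4-6 | G 6-7 | E 7-9 | C 9-13 | A 13-15 | B 15-19 | D 19-28 | G 28-38 |
Completion: A=15  B=19  C=13  D=28  E=9  F=6  G=38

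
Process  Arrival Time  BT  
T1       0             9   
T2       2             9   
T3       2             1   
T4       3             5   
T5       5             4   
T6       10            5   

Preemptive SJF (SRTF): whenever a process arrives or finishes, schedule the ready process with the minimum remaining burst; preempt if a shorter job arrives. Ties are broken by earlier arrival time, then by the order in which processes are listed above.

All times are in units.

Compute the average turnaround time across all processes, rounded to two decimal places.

Timeline: | T1 0-2 | T3 2-3 | T4 3-8 | T5 8-12 | T6 12-17 | T1 17-24 | T2 24-33 |
Completion: T1=24  T2=33  T3=3  T4=8  T5=12  T6=17
Turnaround (C−A): T1=24  T2=31  T3=1  T4=5  T5=7  T6=7
Turnaround times: T1=24, T2=31, T3=1, T4=5, T5=7, T6=7
Average turnaround = (24+31+1+5+7+7) / 6 = 75/6 = 12.50

12.50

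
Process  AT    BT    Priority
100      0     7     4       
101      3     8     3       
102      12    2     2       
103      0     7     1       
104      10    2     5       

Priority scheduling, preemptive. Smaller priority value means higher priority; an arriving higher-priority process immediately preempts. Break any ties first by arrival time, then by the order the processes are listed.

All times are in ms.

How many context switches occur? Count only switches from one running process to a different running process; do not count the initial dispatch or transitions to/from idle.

5

Gantt: | 103 0-7 | 101 7-12 | 102 12-14 | 101 14-17 | 100 17-24 | 104 24-26 |
Completion: 100=24  101=17  102=14  103=7  104=26
Turnaround (C−A): 100=24  101=14  102=2  103=7  104=16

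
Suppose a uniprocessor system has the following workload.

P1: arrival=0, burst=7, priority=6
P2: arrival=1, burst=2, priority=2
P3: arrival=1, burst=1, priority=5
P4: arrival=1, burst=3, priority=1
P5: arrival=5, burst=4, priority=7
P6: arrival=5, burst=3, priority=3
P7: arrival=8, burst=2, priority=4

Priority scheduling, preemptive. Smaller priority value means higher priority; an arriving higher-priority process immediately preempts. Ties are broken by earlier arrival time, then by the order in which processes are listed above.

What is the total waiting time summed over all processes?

Gantt: | P1 0-1 | P4 1-4 | P2 4-6 | P6 6-9 | P7 9-11 | P3 11-12 | P1 12-18 | P5 18-22 |
Completion: P1=18  P2=6  P3=12  P4=4  P5=22  P6=9  P7=11
Waiting = turnaround − burst: P1=11, P2=3, P3=10, P4=0, P5=13, P6=1, P7=1
Total waiting = 11 + 3 + 10 + 0 + 13 + 1 + 1 = 39

39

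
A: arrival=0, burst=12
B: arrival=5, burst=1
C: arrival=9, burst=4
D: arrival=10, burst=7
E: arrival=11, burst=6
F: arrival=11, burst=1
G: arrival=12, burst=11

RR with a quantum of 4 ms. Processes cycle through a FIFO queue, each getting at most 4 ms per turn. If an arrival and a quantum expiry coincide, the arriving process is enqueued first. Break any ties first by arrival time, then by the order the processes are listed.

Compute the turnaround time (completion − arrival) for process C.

Schedule: | A 0-8 | B 8-9 | A 9-13 | C 13-17 | D 17-21 | E 21-25 | F 25-26 | G 26-30 | D 30-33 | E 33-35 | G 35-42 |
Completion: A=13  B=9  C=17  D=33  E=35  F=26  G=42
Turnaround (C−A): A=13  B=4  C=8  D=23  E=24  F=15  G=30
Turnaround(C) = completion − arrival = 17 − 9 = 8

8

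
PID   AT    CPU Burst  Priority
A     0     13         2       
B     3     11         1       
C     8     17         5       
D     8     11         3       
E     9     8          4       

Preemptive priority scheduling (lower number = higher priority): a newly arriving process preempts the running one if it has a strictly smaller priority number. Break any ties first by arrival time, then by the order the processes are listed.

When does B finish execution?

14

Timeline: | A 0-3 | B 3-14 | A 14-24 | D 24-35 | E 35-43 | C 43-60 |
Completion: A=24  B=14  C=60  D=35  E=43
Turnaround (C−A): A=24  B=11  C=52  D=27  E=34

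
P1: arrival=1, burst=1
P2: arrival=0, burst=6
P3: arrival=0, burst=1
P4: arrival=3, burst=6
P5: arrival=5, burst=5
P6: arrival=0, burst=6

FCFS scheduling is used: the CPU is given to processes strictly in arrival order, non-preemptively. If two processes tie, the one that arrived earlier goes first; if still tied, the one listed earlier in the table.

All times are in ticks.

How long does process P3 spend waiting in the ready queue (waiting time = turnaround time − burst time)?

Schedule: | P2 0-6 | P3 6-7 | P6 7-13 | P1 13-14 | P4 14-20 | P5 20-25 |
Completion: P1=14  P2=6  P3=7  P4=20  P5=25  P6=13
Turnaround (C−A): P1=13  P2=6  P3=7  P4=17  P5=20  P6=13
Waiting(P3) = turnaround − burst = 7 − 1 = 6

6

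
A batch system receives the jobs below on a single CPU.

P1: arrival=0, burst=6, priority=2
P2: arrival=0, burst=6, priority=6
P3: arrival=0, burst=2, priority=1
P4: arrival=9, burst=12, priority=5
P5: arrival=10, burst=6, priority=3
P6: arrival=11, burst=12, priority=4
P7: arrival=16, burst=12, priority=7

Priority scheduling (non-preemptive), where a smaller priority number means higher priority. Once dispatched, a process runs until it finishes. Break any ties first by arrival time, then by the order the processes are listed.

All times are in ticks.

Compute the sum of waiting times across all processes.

74

Schedule: | P3 0-2 | P1 2-8 | P2 8-14 | P5 14-20 | P6 20-32 | P4 32-44 | P7 44-56 |
Completion: P1=8  P2=14  P3=2  P4=44  P5=20  P6=32  P7=56
Turnaround (C−A): P1=8  P2=14  P3=2  P4=35  P5=10  P6=21  P7=40
Waiting = turnaround − burst: P1=2, P2=8, P3=0, P4=23, P5=4, P6=9, P7=28
Total waiting = 2 + 8 + 0 + 23 + 4 + 9 + 28 = 74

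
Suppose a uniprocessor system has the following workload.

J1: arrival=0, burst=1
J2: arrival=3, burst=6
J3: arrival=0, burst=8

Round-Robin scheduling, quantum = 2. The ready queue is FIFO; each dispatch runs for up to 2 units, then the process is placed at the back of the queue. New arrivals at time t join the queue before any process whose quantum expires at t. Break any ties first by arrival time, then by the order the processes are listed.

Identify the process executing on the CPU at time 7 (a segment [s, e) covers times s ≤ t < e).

Schedule: | J1 0-1 | J3 1-3 | J2 3-5 | J3 5-7 | J2 7-9 | J3 9-11 | J2 11-13 | J3 13-15 |
Completion: J1=1  J2=13  J3=15

J2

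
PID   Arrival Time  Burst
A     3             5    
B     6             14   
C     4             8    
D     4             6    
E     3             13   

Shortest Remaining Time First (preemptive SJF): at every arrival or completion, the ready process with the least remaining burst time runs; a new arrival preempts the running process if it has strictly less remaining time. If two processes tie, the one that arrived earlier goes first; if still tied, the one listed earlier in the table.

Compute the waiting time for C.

Gantt: | idle 0-3 | A 3-8 | D 8-14 | C 14-22 | E 22-35 | B 35-49 |
Completion: A=8  B=49  C=22  D=14  E=35
Turnaround (C−A): A=5  B=43  C=18  D=10  E=32
Waiting(C) = turnaround − burst = 18 − 8 = 10

10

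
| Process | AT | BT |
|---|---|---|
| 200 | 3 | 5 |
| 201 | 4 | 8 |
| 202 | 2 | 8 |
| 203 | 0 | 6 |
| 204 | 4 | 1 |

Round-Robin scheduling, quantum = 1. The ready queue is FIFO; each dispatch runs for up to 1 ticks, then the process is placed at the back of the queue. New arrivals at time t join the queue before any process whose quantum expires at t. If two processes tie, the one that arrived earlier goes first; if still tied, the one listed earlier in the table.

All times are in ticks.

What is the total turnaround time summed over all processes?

Schedule: | 203 0-2 | 202 2-3 | 203 3-4 | 200 4-5 | 202 5-6 | 201 6-7 | 204 7-8 | 203 8-9 | 200 9-10 | 202 10-11 | 201 11-12 | 203 12-13 | 200 13-14 | 202 14-15 | 201 15-16 | 203 16-17 | 200 17-18 | 202 18-19 | 201 19-20 | 200 20-21 | 202 21-22 | 201 22-23 | 202 23-24 | 201 24-25 | 202 25-26 | 201 26-28 |
Completion: 200=21  201=28  202=26  203=17  204=8
Turnaround (C−A): 200=18  201=24  202=24  203=17  204=4
Turnaround = completion − arrival: 200=18, 201=24, 202=24, 203=17, 204=4
Total turnaround = 18 + 24 + 24 + 17 + 4 = 87

87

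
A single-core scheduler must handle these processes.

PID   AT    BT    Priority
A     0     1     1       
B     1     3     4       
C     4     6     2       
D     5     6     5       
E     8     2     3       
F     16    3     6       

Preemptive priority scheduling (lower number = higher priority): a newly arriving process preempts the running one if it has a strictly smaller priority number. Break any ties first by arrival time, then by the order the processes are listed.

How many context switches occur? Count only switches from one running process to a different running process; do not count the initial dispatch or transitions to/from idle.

Gantt: | A 0-1 | B 1-4 | C 4-10 | E 10-12 | D 12-18 | F 18-21 |
Completion: A=1  B=4  C=10  D=18  E=12  F=21

5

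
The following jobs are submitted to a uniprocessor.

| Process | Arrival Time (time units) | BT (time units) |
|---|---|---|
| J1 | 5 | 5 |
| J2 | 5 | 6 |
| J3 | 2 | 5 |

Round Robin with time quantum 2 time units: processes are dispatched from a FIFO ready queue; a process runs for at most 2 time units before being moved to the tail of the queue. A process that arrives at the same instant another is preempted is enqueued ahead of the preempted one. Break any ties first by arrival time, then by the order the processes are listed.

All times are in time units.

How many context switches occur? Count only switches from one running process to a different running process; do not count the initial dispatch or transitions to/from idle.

Timeline: | idle 0-2 | J3 2-6 | J1 6-8 | J2 8-10 | J3 10-11 | J1 11-13 | J2 13-15 | J1 15-16 | J2 16-18 |
Completion: J1=16  J2=18  J3=11

7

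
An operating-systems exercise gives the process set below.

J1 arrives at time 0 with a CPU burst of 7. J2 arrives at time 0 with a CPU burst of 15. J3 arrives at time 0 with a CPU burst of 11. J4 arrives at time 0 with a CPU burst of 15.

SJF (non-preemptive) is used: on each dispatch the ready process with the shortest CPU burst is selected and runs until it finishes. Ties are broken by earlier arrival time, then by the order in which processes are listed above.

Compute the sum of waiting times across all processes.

58

Timeline: | J1 0-7 | J3 7-18 | J2 18-33 | J4 33-48 |
Completion: J1=7  J2=33  J3=18  J4=48
Turnaround (C−A): J1=7  J2=33  J3=18  J4=48
Waiting = turnaround − burst: J1=0, J2=18, J3=7, J4=33
Total waiting = 0 + 18 + 7 + 33 = 58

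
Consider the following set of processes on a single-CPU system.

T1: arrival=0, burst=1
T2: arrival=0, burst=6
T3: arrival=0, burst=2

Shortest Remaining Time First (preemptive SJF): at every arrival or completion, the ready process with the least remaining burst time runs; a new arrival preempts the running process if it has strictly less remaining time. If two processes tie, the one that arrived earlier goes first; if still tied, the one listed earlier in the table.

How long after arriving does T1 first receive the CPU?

0

Timeline: | T1 0-1 | T3 1-3 | T2 3-9 |
Completion: T1=1  T2=9  T3=3
Turnaround (C−A): T1=1  T2=9  T3=3
Response(T1) = first start − arrival = 0 − 0 = 0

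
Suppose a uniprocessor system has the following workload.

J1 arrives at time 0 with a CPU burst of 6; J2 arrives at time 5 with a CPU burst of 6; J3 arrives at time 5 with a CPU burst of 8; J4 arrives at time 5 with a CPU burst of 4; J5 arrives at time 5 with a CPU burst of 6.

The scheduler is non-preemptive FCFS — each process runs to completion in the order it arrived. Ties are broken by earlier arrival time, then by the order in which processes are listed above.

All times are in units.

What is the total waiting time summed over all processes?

Timeline: | J1 0-6 | J2 6-12 | J3 12-20 | J4 20-24 | J5 24-30 |
Completion: J1=6  J2=12  J3=20  J4=24  J5=30
Waiting = turnaround − burst: J1=0, J2=1, J3=7, J4=15, J5=19
Total waiting = 0 + 1 + 7 + 15 + 19 = 42

42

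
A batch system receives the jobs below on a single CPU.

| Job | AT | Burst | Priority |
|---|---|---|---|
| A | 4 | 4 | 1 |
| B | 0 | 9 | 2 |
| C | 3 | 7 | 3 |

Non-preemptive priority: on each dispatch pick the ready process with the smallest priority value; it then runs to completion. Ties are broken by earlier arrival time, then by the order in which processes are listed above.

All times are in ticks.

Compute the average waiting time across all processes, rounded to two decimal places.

5.00

Schedule: | B 0-9 | A 9-13 | C 13-20 |
Completion: A=13  B=9  C=20
Turnaround (C−A): A=9  B=9  C=17
Waiting times: A=5, B=0, C=10
Average waiting = (5+0+10) / 3 = 15/3 = 5.00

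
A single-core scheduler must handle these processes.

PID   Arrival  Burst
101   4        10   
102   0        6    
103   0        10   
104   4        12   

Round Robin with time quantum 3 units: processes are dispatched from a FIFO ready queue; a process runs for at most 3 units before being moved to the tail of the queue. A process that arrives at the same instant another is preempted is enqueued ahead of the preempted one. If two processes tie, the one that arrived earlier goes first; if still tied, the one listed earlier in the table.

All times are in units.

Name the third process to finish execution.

Schedule: | 102 0-3 | 103 3-6 | 102 6-9 | 101 9-12 | 104 12-15 | 103 15-18 | 101 18-21 | 104 21-24 | 103 24-27 | 101 27-30 | 104 30-33 | 103 33-34 | 101 34-35 | 104 35-38 |
Completion: 101=35  102=9  103=34  104=38
Finish order: 102 → 103 → 101 → 104

101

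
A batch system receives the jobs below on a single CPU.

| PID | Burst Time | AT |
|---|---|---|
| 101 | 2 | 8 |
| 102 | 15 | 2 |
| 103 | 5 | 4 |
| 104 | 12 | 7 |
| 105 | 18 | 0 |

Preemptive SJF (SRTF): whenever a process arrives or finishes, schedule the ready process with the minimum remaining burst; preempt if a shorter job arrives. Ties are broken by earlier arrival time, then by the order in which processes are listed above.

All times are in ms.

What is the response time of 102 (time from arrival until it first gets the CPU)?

Schedule: | 105 0-2 | 102 2-4 | 103 4-9 | 101 9-11 | 104 11-23 | 102 23-36 | 105 36-52 |
Completion: 101=11  102=36  103=9  104=23  105=52
Turnaround (C−A): 101=3  102=34  103=5  104=16  105=52
Response(102) = first start − arrival = 2 − 2 = 0

0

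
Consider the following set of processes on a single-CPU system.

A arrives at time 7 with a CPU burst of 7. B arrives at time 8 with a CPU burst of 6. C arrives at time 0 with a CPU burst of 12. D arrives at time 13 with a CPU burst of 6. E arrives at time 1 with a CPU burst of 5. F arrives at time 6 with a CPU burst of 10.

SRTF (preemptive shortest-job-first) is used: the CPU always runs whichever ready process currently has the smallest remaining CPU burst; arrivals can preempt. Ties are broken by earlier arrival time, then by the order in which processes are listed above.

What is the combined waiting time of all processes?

66

Schedule: | C 0-1 | E 1-6 | F 6-7 | A 7-14 | B 14-20 | D 20-26 | F 26-35 | C 35-46 |
Completion: A=14  B=20  C=46  D=26  E=6  F=35
Waiting = turnaround − burst: A=0, B=6, C=34, D=7, E=0, F=19
Total waiting = 0 + 6 + 34 + 7 + 0 + 19 = 66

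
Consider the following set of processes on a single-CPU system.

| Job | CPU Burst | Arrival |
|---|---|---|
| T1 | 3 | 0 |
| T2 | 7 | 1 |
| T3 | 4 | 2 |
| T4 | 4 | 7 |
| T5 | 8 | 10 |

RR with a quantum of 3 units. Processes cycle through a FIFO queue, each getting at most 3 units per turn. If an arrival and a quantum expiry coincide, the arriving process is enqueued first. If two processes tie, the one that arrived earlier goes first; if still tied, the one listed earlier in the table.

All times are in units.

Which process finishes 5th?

T5

Schedule: | T1 0-3 | T2 3-6 | T3 6-9 | T2 9-12 | T4 12-15 | T3 15-16 | T5 16-19 | T2 19-20 | T4 20-21 | T5 21-26 |
Completion: T1=3  T2=20  T3=16  T4=21  T5=26
Turnaround (C−A): T1=3  T2=19  T3=14  T4=14  T5=16
Finish order: T1 → T3 → T2 → T4 → T5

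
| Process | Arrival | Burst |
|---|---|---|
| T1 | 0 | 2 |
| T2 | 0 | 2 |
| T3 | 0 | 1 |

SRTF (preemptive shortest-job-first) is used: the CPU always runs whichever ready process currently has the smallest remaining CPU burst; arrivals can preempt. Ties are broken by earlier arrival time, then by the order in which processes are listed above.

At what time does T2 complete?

Schedule: | T3 0-1 | T1 1-3 | T2 3-5 |
Completion: T1=3  T2=5  T3=1
Turnaround (C−A): T1=3  T2=5  T3=1

5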